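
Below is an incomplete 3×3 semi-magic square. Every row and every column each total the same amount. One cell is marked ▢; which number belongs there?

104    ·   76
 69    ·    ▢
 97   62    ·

Column 1 is complete and sums to 270; that is the magic constant.
Using row 1: 104 + 76 + ? → (1,2) = 270 − 180 = 90.
From row 3, 270 − (97 + 62) gives (3,3) = 111.
Column 2 must total 270; the given cells sum to 152, so (2,2) = 118.
From column 3, 270 − (76 + 111) gives (2,3) = 83.

83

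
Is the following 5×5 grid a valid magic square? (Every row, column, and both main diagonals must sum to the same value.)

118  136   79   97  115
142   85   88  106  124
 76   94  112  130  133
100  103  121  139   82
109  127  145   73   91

Yes

Row 1: 118 + 136 + 79 + 97 + 115 = 545.
Row 2: 142 + 85 + 88 + 106 + 124 = 545.
Row 3: 76 + 94 + 112 + 130 + 133 = 545.
Row 4: 100 + 103 + 121 + 139 + 82 = 545.
Row 5: 109 + 127 + 145 + 73 + 91 = 545.
Column 1: 118 + 142 + 76 + 100 + 109 = 545.
Column 2: 136 + 85 + 94 + 103 + 127 = 545.
Column 3: 79 + 88 + 112 + 121 + 145 = 545.
Column 4: 97 + 106 + 130 + 139 + 73 = 545.
Column 5: 115 + 124 + 133 + 82 + 91 = 545.
Main diagonal: 118 + 85 + 112 + 139 + 91 = 545.
Anti-diagonal: 115 + 106 + 112 + 103 + 109 = 545.
All lines sum to 545.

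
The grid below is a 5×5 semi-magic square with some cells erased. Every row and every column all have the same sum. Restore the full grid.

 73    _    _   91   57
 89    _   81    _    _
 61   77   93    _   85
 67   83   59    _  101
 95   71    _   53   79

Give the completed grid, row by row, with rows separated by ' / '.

Column 1 is already complete: 73 + 89 + 61 + 67 + 95 = 385, so that is the magic constant.
The remaining cell in row 3 is (3,4) = 385 − 316 = 69.
The remaining cell in row 4 is (4,4) = 385 − 310 = 75.
Row 5: 95 + 71 + 53 + 79 + ? = 385, so (5,3) = 87.
Column 3 must total 385; the given cells sum to 320, so (1,3) = 65.
Using column 4: 91 + 69 + 75 + 53 + ? → (2,4) = 385 − 288 = 97.
The remaining cell in column 5 is (2,5) = 385 − 322 = 63.
Row 1 must total 385; the given cells sum to 286, so (1,2) = 99.
Row 2 needs 385; the known cells sum to 330, so (2,2) = 55.

73 99 65 91 57 / 89 55 81 97 63 / 61 77 93 69 85 / 67 83 59 75 101 / 95 71 87 53 79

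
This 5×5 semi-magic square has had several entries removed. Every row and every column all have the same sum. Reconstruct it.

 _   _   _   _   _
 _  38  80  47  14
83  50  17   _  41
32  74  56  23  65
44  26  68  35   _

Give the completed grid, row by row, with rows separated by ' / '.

Row 4 is already complete: 32 + 74 + 56 + 23 + 65 = 250, so that is the magic constant.
Row 2 must total 250; the given cells sum to 179, so (2,1) = 71.
Row 3 must total 250; the given cells sum to 191, so (3,4) = 59.
Row 5 must total 250; the given cells sum to 173, so (5,5) = 77.
Using column 1: 71 + 83 + 32 + 44 + ? → (1,1) = 250 − 230 = 20.
Column 2 needs 250; the known cells sum to 188, so (1,2) = 62.
Using column 3: 80 + 17 + 56 + 68 + ? → (1,3) = 250 − 221 = 29.
From column 4, 250 − (47 + 59 + 23 + 35) gives (1,4) = 86.
Using column 5: 14 + 41 + 65 + 77 + ? → (1,5) = 250 − 197 = 53.

20 62 29 86 53 / 71 38 80 47 14 / 83 50 17 59 41 / 32 74 56 23 65 / 44 26 68 35 77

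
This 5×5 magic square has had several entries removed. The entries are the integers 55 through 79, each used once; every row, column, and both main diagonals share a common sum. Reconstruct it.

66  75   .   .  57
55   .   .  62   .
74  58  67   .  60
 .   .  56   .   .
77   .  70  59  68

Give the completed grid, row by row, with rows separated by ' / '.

66 75 64 73 57 / 55 69 78 62 71 / 74 58 67 76 60 / 63 72 56 65 79 / 77 61 70 59 68

The entries are 55 through 79, which sum to 1675, so each line sums to 1675/5 = 335.
Row 3: 74 + 58 + 67 + 60 + ? = 335, so (3,4) = 76.
Row 5: 77 + 70 + 59 + 68 + ? = 335, so (5,2) = 61.
The remaining cell in column 1 is (4,1) = 335 − 272 = 63.
Anti-diagonal: 57 + 62 + 67 + 77 + ? = 335, so (4,2) = 72.
Column 2: 75 + 58 + 72 + 61 + ? = 335, so (2,2) = 69.
Main diagonal must total 335; the given cells sum to 270, so (4,4) = 65.
Row 4: 63 + 72 + 56 + 65 + ? = 335, so (4,5) = 79.
Column 4 must total 335; the given cells sum to 262, so (1,4) = 73.
Column 5 needs 335; the known cells sum to 264, so (2,5) = 71.
From row 1, 335 − (66 + 75 + 73 + 57) gives (1,3) = 64.
Row 2 must total 335; the given cells sum to 257, so (2,3) = 78.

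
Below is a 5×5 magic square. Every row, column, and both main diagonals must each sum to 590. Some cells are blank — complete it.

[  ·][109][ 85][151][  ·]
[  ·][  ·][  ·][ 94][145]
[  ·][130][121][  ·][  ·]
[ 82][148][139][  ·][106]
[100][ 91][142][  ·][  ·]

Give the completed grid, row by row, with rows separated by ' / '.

From row 4, 590 − (82 + 148 + 139 + 106) gives (4,4) = 115.
Column 2 must total 590; the given cells sum to 478, so (2,2) = 112.
Column 3 must total 590; the given cells sum to 487, so (2,3) = 103.
Anti-diagonal: 94 + 121 + 148 + 100 + ? = 590, so (1,5) = 127.
Row 1 must total 590; the given cells sum to 472, so (1,1) = 118.
The remaining cell in row 2 is (2,1) = 590 − 454 = 136.
Using column 1: 118 + 136 + 82 + 100 + ? → (3,1) = 590 − 436 = 154.
Main diagonal: 118 + 112 + 121 + 115 + ? = 590, so (5,5) = 124.
Row 5 needs 590; the known cells sum to 457, so (5,4) = 133.
From column 4, 590 − (151 + 94 + 115 + 133) gives (3,4) = 97.
From column 5, 590 − (127 + 145 + 106 + 124) gives (3,5) = 88.

118 109 85 151 127 / 136 112 103 94 145 / 154 130 121 97 88 / 82 148 139 115 106 / 100 91 142 133 124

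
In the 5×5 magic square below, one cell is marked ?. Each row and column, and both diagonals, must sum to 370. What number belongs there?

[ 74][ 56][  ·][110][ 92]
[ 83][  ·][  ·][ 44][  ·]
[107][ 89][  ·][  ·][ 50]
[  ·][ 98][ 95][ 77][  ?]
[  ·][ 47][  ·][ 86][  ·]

59

Row 1: 74 + 56 + 110 + 92 + ? = 370, so (1,3) = 38.
Column 2 must total 370; the given cells sum to 290, so (2,2) = 80.
From column 4, 370 − (110 + 44 + 77 + 86) gives (3,4) = 53.
Row 3: 107 + 89 + 53 + 50 + ? = 370, so (3,3) = 71.
Main diagonal: 74 + 80 + 71 + 77 + ? = 370, so (5,5) = 68.
Anti-diagonal must total 370; the given cells sum to 305, so (5,1) = 65.
The remaining cell in row 5 is (5,3) = 370 − 266 = 104.
Using column 1: 74 + 83 + 107 + 65 + ? → (4,1) = 370 − 329 = 41.
Column 3: 38 + 71 + 95 + 104 + ? = 370, so (2,3) = 62.
Row 2 must total 370; the given cells sum to 269, so (2,5) = 101.
Row 4 must total 370; the given cells sum to 311, so (4,5) = 59.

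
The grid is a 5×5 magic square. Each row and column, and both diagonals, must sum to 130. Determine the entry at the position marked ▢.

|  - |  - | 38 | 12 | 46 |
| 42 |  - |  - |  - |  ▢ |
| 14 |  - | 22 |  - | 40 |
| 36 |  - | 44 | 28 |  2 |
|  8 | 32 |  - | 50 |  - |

Using row 4: 36 + 44 + 28 + 2 + ? → (4,2) = 130 − 110 = 20.
Column 1 needs 130; the known cells sum to 100, so (1,1) = 30.
Anti-diagonal must total 130; the given cells sum to 96, so (2,4) = 34.
The remaining cell in row 1 is (1,2) = 130 − 126 = 4.
Using column 4: 12 + 34 + 28 + 50 + ? → (3,4) = 130 − 124 = 6.
From row 3, 130 − (14 + 22 + 6 + 40) gives (3,2) = 48.
Column 2: 4 + 48 + 20 + 32 + ? = 130, so (2,2) = 26.
From main diagonal, 130 − (30 + 26 + 22 + 28) gives (5,5) = 24.
From row 5, 130 − (8 + 32 + 50 + 24) gives (5,3) = 16.
From column 3, 130 − (38 + 22 + 44 + 16) gives (2,3) = 10.
Column 5 needs 130; the known cells sum to 112, so (2,5) = 18.

18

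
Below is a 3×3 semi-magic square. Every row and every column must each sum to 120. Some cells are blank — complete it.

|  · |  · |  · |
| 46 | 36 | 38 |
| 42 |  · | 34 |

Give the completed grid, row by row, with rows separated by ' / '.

32 40 48 / 46 36 38 / 42 44 34

Row 3: 42 + 34 + ? = 120, so (3,2) = 44.
Column 1 must total 120; the given cells sum to 88, so (1,1) = 32.
Using column 2: 36 + 44 + ? → (1,2) = 120 − 80 = 40.
From column 3, 120 − (38 + 34) gives (1,3) = 48.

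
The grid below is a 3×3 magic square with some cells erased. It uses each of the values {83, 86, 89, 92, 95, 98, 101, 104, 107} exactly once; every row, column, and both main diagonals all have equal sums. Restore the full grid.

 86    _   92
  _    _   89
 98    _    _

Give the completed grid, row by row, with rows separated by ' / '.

The 9 entries sum to 855, so each line sums to 855/3 = 285.
From row 1, 285 − (86 + 92) gives (1,2) = 107.
Column 1 must total 285; the given cells sum to 184, so (2,1) = 101.
From column 3, 285 − (92 + 89) gives (3,3) = 104.
Main diagonal must total 285; the given cells sum to 190, so (2,2) = 95.
Row 3 needs 285; the known cells sum to 202, so (3,2) = 83.

86 107 92 / 101 95 89 / 98 83 104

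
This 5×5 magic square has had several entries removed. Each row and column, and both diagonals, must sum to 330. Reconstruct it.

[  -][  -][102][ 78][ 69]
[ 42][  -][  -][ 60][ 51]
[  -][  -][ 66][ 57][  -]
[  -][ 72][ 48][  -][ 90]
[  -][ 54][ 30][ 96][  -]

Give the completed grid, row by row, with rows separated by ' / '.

45 36 102 78 69 / 42 93 84 60 51 / 99 75 66 57 33 / 81 72 48 39 90 / 63 54 30 96 87

Column 3 must total 330; the given cells sum to 246, so (2,3) = 84.
The remaining cell in column 4 is (4,4) = 330 − 291 = 39.
Anti-diagonal: 69 + 60 + 66 + 72 + ? = 330, so (5,1) = 63.
Using row 2: 42 + 84 + 60 + 51 + ? → (2,2) = 330 − 237 = 93.
Row 4 must total 330; the given cells sum to 249, so (4,1) = 81.
From row 5, 330 − (63 + 54 + 30 + 96) gives (5,5) = 87.
Column 5: 69 + 51 + 90 + 87 + ? = 330, so (3,5) = 33.
Using main diagonal: 93 + 66 + 39 + 87 + ? → (1,1) = 330 − 285 = 45.
Row 1 must total 330; the given cells sum to 294, so (1,2) = 36.
Column 1 needs 330; the known cells sum to 231, so (3,1) = 99.
The remaining cell in column 2 is (3,2) = 330 − 255 = 75.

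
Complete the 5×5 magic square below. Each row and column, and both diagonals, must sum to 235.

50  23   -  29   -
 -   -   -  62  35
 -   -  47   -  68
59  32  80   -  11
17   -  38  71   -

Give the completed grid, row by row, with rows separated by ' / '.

50 23 56 29 77 / 83 41 14 62 35 / 26 74 47 20 68 / 59 32 80 53 11 / 17 65 38 71 44

Using row 4: 59 + 32 + 80 + 11 + ? → (4,4) = 235 − 182 = 53.
From column 4, 235 − (29 + 62 + 53 + 71) gives (3,4) = 20.
Anti-diagonal needs 235; the known cells sum to 158, so (1,5) = 77.
Using row 1: 50 + 23 + 29 + 77 + ? → (1,3) = 235 − 179 = 56.
The remaining cell in column 3 is (2,3) = 235 − 221 = 14.
From column 5, 235 − (77 + 35 + 68 + 11) gives (5,5) = 44.
Main diagonal needs 235; the known cells sum to 194, so (2,2) = 41.
Using row 2: 41 + 14 + 62 + 35 + ? → (2,1) = 235 − 152 = 83.
Using row 5: 17 + 38 + 71 + 44 + ? → (5,2) = 235 − 170 = 65.
The remaining cell in column 1 is (3,1) = 235 − 209 = 26.
From column 2, 235 − (23 + 41 + 32 + 65) gives (3,2) = 74.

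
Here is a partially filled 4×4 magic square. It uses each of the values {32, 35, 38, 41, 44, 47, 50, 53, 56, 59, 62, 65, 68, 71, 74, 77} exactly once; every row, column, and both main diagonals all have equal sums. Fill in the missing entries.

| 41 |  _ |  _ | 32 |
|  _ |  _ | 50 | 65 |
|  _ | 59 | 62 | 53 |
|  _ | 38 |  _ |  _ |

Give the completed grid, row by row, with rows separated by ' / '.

41 74 71 32 / 56 47 50 65 / 44 59 62 53 / 77 38 35 68

The 16 entries sum to 872, so each line sums to 872/4 = 218.
Row 3 must total 218; the given cells sum to 174, so (3,1) = 44.
Column 4: 32 + 65 + 53 + ? = 218, so (4,4) = 68.
The remaining cell in main diagonal is (2,2) = 218 − 171 = 47.
From anti-diagonal, 218 − (32 + 50 + 59) gives (4,1) = 77.
Row 2 must total 218; the given cells sum to 162, so (2,1) = 56.
The remaining cell in row 4 is (4,3) = 218 − 183 = 35.
The remaining cell in column 2 is (1,2) = 218 − 144 = 74.
Column 3 must total 218; the given cells sum to 147, so (1,3) = 71.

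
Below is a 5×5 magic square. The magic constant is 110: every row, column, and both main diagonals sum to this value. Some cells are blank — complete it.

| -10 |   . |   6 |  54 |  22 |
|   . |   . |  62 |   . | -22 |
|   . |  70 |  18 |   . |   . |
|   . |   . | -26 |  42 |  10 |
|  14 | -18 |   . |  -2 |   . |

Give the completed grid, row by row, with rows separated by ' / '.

-10 38 6 54 22 / 46 -6 62 30 -22 / 2 70 18 -14 34 / 58 26 -26 42 10 / 14 -18 50 -2 66

Row 1 must total 110; the given cells sum to 72, so (1,2) = 38.
From column 3, 110 − (6 + 62 + 18 + (-26)) gives (5,3) = 50.
From row 5, 110 − (14 + (-18) + 50 + (-2)) gives (5,5) = 66.
From column 5, 110 − (22 + (-22) + 10 + 66) gives (3,5) = 34.
Main diagonal needs 110; the known cells sum to 116, so (2,2) = -6.
Column 2 needs 110; the known cells sum to 84, so (4,2) = 26.
From anti-diagonal, 110 − (22 + 18 + 26 + 14) gives (2,4) = 30.
Row 2: -6 + 62 + 30 + (-22) + ? = 110, so (2,1) = 46.
Row 4 needs 110; the known cells sum to 52, so (4,1) = 58.
Column 1 needs 110; the known cells sum to 108, so (3,1) = 2.
Column 4: 54 + 30 + 42 + (-2) + ? = 110, so (3,4) = -14.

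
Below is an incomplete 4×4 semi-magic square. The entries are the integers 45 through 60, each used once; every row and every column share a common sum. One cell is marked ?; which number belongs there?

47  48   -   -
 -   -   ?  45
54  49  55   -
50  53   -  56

46

The entries are 45 through 60, which sum to 840, so each line sums to 840/4 = 210.
The remaining cell in row 3 is (3,4) = 210 − 158 = 52.
Row 4 must total 210; the given cells sum to 159, so (4,3) = 51.
Using column 1: 47 + 54 + 50 + ? → (2,1) = 210 − 151 = 59.
Column 2 needs 210; the known cells sum to 150, so (2,2) = 60.
Column 4: 45 + 52 + 56 + ? = 210, so (1,4) = 57.
Row 1 must total 210; the given cells sum to 152, so (1,3) = 58.
From row 2, 210 − (59 + 60 + 45) gives (2,3) = 46.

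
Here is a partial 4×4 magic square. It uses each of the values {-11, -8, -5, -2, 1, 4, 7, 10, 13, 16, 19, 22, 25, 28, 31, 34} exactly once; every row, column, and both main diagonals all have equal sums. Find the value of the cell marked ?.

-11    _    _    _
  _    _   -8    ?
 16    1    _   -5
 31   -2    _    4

The 16 entries sum to 184, so each line sums to 184/4 = 46.
The remaining cell in row 3 is (3,3) = 46 − 12 = 34.
Row 4 must total 46; the given cells sum to 33, so (4,3) = 13.
From column 1, 46 − (-11 + 16 + 31) gives (2,1) = 10.
Using column 3: -8 + 34 + 13 + ? → (1,3) = 46 − 39 = 7.
The remaining cell in main diagonal is (2,2) = 46 − 27 = 19.
Using anti-diagonal: -8 + 1 + 31 + ? → (1,4) = 46 − 24 = 22.
The remaining cell in row 1 is (1,2) = 46 − 18 = 28.
Row 2: 10 + 19 + (-8) + ? = 46, so (2,4) = 25.

25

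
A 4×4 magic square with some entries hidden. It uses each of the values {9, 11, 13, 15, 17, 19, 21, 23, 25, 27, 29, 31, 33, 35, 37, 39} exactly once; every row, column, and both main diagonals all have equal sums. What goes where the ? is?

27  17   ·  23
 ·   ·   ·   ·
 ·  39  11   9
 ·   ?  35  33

15

The 16 entries sum to 384, so each line sums to 384/4 = 96.
Row 1 must total 96; the given cells sum to 67, so (1,3) = 29.
Row 3 needs 96; the known cells sum to 59, so (3,1) = 37.
Column 3: 29 + 11 + 35 + ? = 96, so (2,3) = 21.
Using column 4: 23 + 9 + 33 + ? → (2,4) = 96 − 65 = 31.
The remaining cell in main diagonal is (2,2) = 96 − 71 = 25.
Anti-diagonal: 23 + 21 + 39 + ? = 96, so (4,1) = 13.
The remaining cell in row 2 is (2,1) = 96 − 77 = 19.
Using row 4: 13 + 35 + 33 + ? → (4,2) = 96 − 81 = 15.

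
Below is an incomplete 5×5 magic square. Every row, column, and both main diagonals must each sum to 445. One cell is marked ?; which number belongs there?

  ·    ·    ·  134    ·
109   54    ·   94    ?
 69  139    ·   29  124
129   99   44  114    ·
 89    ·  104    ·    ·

Row 3 must total 445; the given cells sum to 361, so (3,3) = 84.
From row 4, 445 − (129 + 99 + 44 + 114) gives (4,5) = 59.
From column 1, 445 − (109 + 69 + 129 + 89) gives (1,1) = 49.
From column 4, 445 − (134 + 94 + 29 + 114) gives (5,4) = 74.
Main diagonal needs 445; the known cells sum to 301, so (5,5) = 144.
Anti-diagonal must total 445; the given cells sum to 366, so (1,5) = 79.
The remaining cell in row 5 is (5,2) = 445 − 411 = 34.
The remaining cell in column 2 is (1,2) = 445 − 326 = 119.
Column 5: 79 + 124 + 59 + 144 + ? = 445, so (2,5) = 39.

39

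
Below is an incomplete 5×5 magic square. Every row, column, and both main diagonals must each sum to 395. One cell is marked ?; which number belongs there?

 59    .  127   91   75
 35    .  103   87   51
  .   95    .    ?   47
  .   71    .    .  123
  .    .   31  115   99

63

The remaining cell in row 1 is (1,2) = 395 − 352 = 43.
Row 2 needs 395; the known cells sum to 276, so (2,2) = 119.
Column 2 needs 395; the known cells sum to 328, so (5,2) = 67.
The remaining cell in row 5 is (5,1) = 395 − 312 = 83.
Anti-diagonal must total 395; the given cells sum to 316, so (3,3) = 79.
Using column 3: 127 + 103 + 79 + 31 + ? → (4,3) = 395 − 340 = 55.
Main diagonal must total 395; the given cells sum to 356, so (4,4) = 39.
Row 4 needs 395; the known cells sum to 288, so (4,1) = 107.
Column 1: 59 + 35 + 107 + 83 + ? = 395, so (3,1) = 111.
Using column 4: 91 + 87 + 39 + 115 + ? → (3,4) = 395 − 332 = 63.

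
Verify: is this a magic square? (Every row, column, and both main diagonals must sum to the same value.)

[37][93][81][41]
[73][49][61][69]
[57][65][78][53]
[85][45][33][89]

No — row 4 sums to 252 but row 3 sums to 253.

Row 1: 37 + 93 + 81 + 41 = 252.
Row 2: 73 + 49 + 61 + 69 = 252.
Row 3: 57 + 65 + 78 + 53 = 253.
Row 4: 85 + 45 + 33 + 89 = 252.
Column 1: 37 + 73 + 57 + 85 = 252.
Column 2: 93 + 49 + 65 + 45 = 252.
Column 3: 81 + 61 + 78 + 33 = 253.
Column 4: 41 + 69 + 53 + 89 = 252.
Main diagonal: 37 + 49 + 78 + 89 = 253.
Anti-diagonal: 41 + 61 + 65 + 85 = 252.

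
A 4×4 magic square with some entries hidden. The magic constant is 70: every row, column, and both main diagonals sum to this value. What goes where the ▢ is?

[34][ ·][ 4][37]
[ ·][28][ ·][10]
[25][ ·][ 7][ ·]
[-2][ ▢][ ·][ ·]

Row 1: 34 + 4 + 37 + ? = 70, so (1,2) = -5.
Column 1: 34 + 25 + (-2) + ? = 70, so (2,1) = 13.
The remaining cell in main diagonal is (4,4) = 70 − 69 = 1.
Using row 2: 13 + 28 + 10 + ? → (2,3) = 70 − 51 = 19.
From column 3, 70 − (4 + 19 + 7) gives (4,3) = 40.
Column 4 must total 70; the given cells sum to 48, so (3,4) = 22.
The remaining cell in anti-diagonal is (3,2) = 70 − 54 = 16.
Using row 4: -2 + 40 + 1 + ? → (4,2) = 70 − 39 = 31.

31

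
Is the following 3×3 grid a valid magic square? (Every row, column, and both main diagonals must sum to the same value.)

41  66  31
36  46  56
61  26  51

Yes

Row 1: 41 + 66 + 31 = 138.
Row 2: 36 + 46 + 56 = 138.
Row 3: 61 + 26 + 51 = 138.
Column 1: 41 + 36 + 61 = 138.
Column 2: 66 + 46 + 26 = 138.
Column 3: 31 + 56 + 51 = 138.
Main diagonal: 41 + 46 + 51 = 138.
Anti-diagonal: 31 + 46 + 61 = 138.
All lines sum to 138.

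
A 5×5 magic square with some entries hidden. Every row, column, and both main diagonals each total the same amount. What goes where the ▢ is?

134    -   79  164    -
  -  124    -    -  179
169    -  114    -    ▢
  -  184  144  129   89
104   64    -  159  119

Main diagonal is complete and sums to 620; that is the magic constant.
The remaining cell in row 4 is (4,1) = 620 − 546 = 74.
Row 5: 104 + 64 + 159 + 119 + ? = 620, so (5,3) = 174.
The remaining cell in column 1 is (2,1) = 620 − 481 = 139.
Column 3: 79 + 114 + 144 + 174 + ? = 620, so (2,3) = 109.
The remaining cell in row 2 is (2,4) = 620 − 551 = 69.
Column 4: 164 + 69 + 129 + 159 + ? = 620, so (3,4) = 99.
The remaining cell in anti-diagonal is (1,5) = 620 − 471 = 149.
Row 1 must total 620; the given cells sum to 526, so (1,2) = 94.
From column 2, 620 − (94 + 124 + 184 + 64) gives (3,2) = 154.
From column 5, 620 − (149 + 179 + 89 + 119) gives (3,5) = 84.

84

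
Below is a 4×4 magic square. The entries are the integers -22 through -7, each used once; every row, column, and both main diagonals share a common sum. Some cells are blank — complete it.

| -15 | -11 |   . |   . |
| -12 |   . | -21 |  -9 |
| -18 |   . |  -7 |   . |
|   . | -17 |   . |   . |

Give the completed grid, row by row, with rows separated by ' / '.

-15 -11 -22 -10 / -12 -16 -21 -9 / -18 -14 -7 -19 / -13 -17 -8 -20

The entries are -22 through -7, which sum to -232, so each line sums to -232/4 = -58.
Row 2 must total -58; the given cells sum to -42, so (2,2) = -16.
Column 1 must total -58; the given cells sum to -45, so (4,1) = -13.
Column 2 needs -58; the known cells sum to -44, so (3,2) = -14.
Main diagonal: -15 + (-16) + (-7) + ? = -58, so (4,4) = -20.
From anti-diagonal, -58 − (-21 + (-14) + (-13)) gives (1,4) = -10.
The remaining cell in row 1 is (1,3) = -58 − (-36) = -22.
From row 3, -58 − (-18 + (-14) + (-7)) gives (3,4) = -19.
Row 4 needs -58; the known cells sum to -50, so (4,3) = -8.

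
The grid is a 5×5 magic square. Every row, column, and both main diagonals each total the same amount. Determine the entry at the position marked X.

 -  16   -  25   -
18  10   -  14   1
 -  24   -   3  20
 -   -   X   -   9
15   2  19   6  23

Row 5 is complete and sums to 65; that is the magic constant.
Row 2: 18 + 10 + 14 + 1 + ? = 65, so (2,3) = 22.
From column 2, 65 − (16 + 10 + 24 + 2) gives (4,2) = 13.
From column 4, 65 − (25 + 14 + 3 + 6) gives (4,4) = 17.
Column 5: 1 + 20 + 9 + 23 + ? = 65, so (1,5) = 12.
Anti-diagonal must total 65; the given cells sum to 54, so (3,3) = 11.
Row 3 must total 65; the given cells sum to 58, so (3,1) = 7.
The remaining cell in main diagonal is (1,1) = 65 − 61 = 4.
Using row 1: 4 + 16 + 25 + 12 + ? → (1,3) = 65 − 57 = 8.
From column 1, 65 − (4 + 18 + 7 + 15) gives (4,1) = 21.
Using column 3: 8 + 22 + 11 + 19 + ? → (4,3) = 65 − 60 = 5.

5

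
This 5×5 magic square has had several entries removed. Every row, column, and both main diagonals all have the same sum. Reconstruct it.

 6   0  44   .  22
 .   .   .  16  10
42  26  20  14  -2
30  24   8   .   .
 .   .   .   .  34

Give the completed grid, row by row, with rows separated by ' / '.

Row 3 is already complete: 42 + 26 + 20 + 14 + -2 = 100, so that is the magic constant.
Row 1 must total 100; the given cells sum to 72, so (1,4) = 28.
From column 5, 100 − (22 + 10 + (-2) + 34) gives (4,5) = 36.
Anti-diagonal: 22 + 16 + 20 + 24 + ? = 100, so (5,1) = 18.
Row 4 needs 100; the known cells sum to 98, so (4,4) = 2.
The remaining cell in column 1 is (2,1) = 100 − 96 = 4.
From column 4, 100 − (28 + 16 + 14 + 2) gives (5,4) = 40.
Using main diagonal: 6 + 20 + 2 + 34 + ? → (2,2) = 100 − 62 = 38.
From row 2, 100 − (4 + 38 + 16 + 10) gives (2,3) = 32.
The remaining cell in column 2 is (5,2) = 100 − 88 = 12.
Column 3 needs 100; the known cells sum to 104, so (5,3) = -4.

6 0 44 28 22 / 4 38 32 16 10 / 42 26 20 14 -2 / 30 24 8 2 36 / 18 12 -4 40 34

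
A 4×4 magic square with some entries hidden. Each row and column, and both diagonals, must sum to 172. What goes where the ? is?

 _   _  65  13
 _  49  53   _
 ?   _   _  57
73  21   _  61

Using row 4: 73 + 21 + 61 + ? → (4,3) = 172 − 155 = 17.
Column 3: 65 + 53 + 17 + ? = 172, so (3,3) = 37.
The remaining cell in column 4 is (2,4) = 172 − 131 = 41.
Main diagonal must total 172; the given cells sum to 147, so (1,1) = 25.
Anti-diagonal must total 172; the given cells sum to 139, so (3,2) = 33.
Using row 1: 25 + 65 + 13 + ? → (1,2) = 172 − 103 = 69.
Using row 2: 49 + 53 + 41 + ? → (2,1) = 172 − 143 = 29.
Row 3 must total 172; the given cells sum to 127, so (3,1) = 45.

45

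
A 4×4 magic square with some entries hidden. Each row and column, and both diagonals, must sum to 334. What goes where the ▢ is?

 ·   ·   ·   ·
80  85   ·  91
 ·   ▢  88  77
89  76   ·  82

83

Using row 2: 80 + 85 + 91 + ? → (2,3) = 334 − 256 = 78.
Row 4 must total 334; the given cells sum to 247, so (4,3) = 87.
Column 3 needs 334; the known cells sum to 253, so (1,3) = 81.
Column 4: 91 + 77 + 82 + ? = 334, so (1,4) = 84.
Main diagonal needs 334; the known cells sum to 255, so (1,1) = 79.
Anti-diagonal needs 334; the known cells sum to 251, so (3,2) = 83.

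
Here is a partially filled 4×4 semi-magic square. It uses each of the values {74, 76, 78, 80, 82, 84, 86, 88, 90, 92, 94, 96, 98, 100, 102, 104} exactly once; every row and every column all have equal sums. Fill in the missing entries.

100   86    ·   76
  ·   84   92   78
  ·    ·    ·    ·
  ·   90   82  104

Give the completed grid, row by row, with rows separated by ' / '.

100 86 94 76 / 102 84 92 78 / 74 96 88 98 / 80 90 82 104

The 16 entries sum to 1424, so each line sums to 1424/4 = 356.
Row 1 must total 356; the given cells sum to 262, so (1,3) = 94.
From row 2, 356 − (84 + 92 + 78) gives (2,1) = 102.
Row 4 needs 356; the known cells sum to 276, so (4,1) = 80.
Using column 1: 100 + 102 + 80 + ? → (3,1) = 356 − 282 = 74.
The remaining cell in column 2 is (3,2) = 356 − 260 = 96.
Column 3: 94 + 92 + 82 + ? = 356, so (3,3) = 88.
Column 4 needs 356; the known cells sum to 258, so (3,4) = 98.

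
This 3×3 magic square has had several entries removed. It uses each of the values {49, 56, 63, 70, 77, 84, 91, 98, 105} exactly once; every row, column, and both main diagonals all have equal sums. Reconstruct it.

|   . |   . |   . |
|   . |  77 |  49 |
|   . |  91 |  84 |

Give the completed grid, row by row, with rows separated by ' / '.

The 9 entries sum to 693, so each line sums to 693/3 = 231.
The remaining cell in row 2 is (2,1) = 231 − 126 = 105.
Row 3 must total 231; the given cells sum to 175, so (3,1) = 56.
The remaining cell in column 1 is (1,1) = 231 − 161 = 70.
Column 2 needs 231; the known cells sum to 168, so (1,2) = 63.
Using column 3: 49 + 84 + ? → (1,3) = 231 − 133 = 98.

70 63 98 / 105 77 49 / 56 91 84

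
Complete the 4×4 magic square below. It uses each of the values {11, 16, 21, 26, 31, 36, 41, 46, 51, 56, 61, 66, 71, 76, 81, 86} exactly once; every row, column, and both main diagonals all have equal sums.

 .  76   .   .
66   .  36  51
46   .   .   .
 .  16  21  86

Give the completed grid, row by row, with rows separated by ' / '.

11 76 81 26 / 66 41 36 51 / 46 61 56 31 / 71 16 21 86

The 16 entries sum to 776, so each line sums to 776/4 = 194.
Row 2: 66 + 36 + 51 + ? = 194, so (2,2) = 41.
Row 4: 16 + 21 + 86 + ? = 194, so (4,1) = 71.
The remaining cell in column 1 is (1,1) = 194 − 183 = 11.
Column 2 must total 194; the given cells sum to 133, so (3,2) = 61.
Main diagonal must total 194; the given cells sum to 138, so (3,3) = 56.
Using anti-diagonal: 36 + 61 + 71 + ? → (1,4) = 194 − 168 = 26.
Using row 1: 11 + 76 + 26 + ? → (1,3) = 194 − 113 = 81.
Row 3: 46 + 61 + 56 + ? = 194, so (3,4) = 31.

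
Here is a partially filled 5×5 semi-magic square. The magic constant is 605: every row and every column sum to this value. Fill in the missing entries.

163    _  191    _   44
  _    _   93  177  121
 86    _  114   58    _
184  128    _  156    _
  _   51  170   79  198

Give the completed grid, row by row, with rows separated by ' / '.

163 72 191 135 44 / 65 149 93 177 121 / 86 205 114 58 142 / 184 128 37 156 100 / 107 51 170 79 198

Row 5 needs 605; the known cells sum to 498, so (5,1) = 107.
Column 1 needs 605; the known cells sum to 540, so (2,1) = 65.
From column 3, 605 − (191 + 93 + 114 + 170) gives (4,3) = 37.
From column 4, 605 − (177 + 58 + 156 + 79) gives (1,4) = 135.
Row 1: 163 + 191 + 135 + 44 + ? = 605, so (1,2) = 72.
The remaining cell in row 2 is (2,2) = 605 − 456 = 149.
The remaining cell in row 4 is (4,5) = 605 − 505 = 100.
Column 2 needs 605; the known cells sum to 400, so (3,2) = 205.
Using column 5: 44 + 121 + 100 + 198 + ? → (3,5) = 605 − 463 = 142.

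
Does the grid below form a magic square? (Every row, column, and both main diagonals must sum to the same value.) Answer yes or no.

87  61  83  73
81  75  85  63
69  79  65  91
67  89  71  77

Row 1: 87 + 61 + 83 + 73 = 304.
Row 2: 81 + 75 + 85 + 63 = 304.
Row 3: 69 + 79 + 65 + 91 = 304.
Row 4: 67 + 89 + 71 + 77 = 304.
Column 1: 87 + 81 + 69 + 67 = 304.
Column 2: 61 + 75 + 79 + 89 = 304.
Column 3: 83 + 85 + 65 + 71 = 304.
Column 4: 73 + 63 + 91 + 77 = 304.
Main diagonal: 87 + 75 + 65 + 77 = 304.
Anti-diagonal: 73 + 85 + 79 + 67 = 304.
All lines sum to 304.

Yes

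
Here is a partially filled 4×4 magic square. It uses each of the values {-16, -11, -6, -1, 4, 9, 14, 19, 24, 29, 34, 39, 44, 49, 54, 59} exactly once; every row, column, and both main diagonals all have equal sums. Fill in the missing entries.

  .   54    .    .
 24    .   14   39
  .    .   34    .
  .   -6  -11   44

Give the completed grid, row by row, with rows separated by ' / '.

-1 54 49 -16 / 24 9 14 39 / 4 29 34 19 / 59 -6 -11 44

The 16 entries sum to 344, so each line sums to 344/4 = 86.
Row 2 must total 86; the given cells sum to 77, so (2,2) = 9.
From row 4, 86 − (-6 + (-11) + 44) gives (4,1) = 59.
Column 2: 54 + 9 + (-6) + ? = 86, so (3,2) = 29.
Column 3 needs 86; the known cells sum to 37, so (1,3) = 49.
Main diagonal must total 86; the given cells sum to 87, so (1,1) = -1.
From anti-diagonal, 86 − (14 + 29 + 59) gives (1,4) = -16.
Column 1 needs 86; the known cells sum to 82, so (3,1) = 4.
Column 4: -16 + 39 + 44 + ? = 86, so (3,4) = 19.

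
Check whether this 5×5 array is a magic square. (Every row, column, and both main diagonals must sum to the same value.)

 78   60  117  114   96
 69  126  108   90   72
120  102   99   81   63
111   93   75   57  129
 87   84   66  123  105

Row 1: 78 + 60 + 117 + 114 + 96 = 465.
Row 2: 69 + 126 + 108 + 90 + 72 = 465.
Row 3: 120 + 102 + 99 + 81 + 63 = 465.
Row 4: 111 + 93 + 75 + 57 + 129 = 465.
Row 5: 87 + 84 + 66 + 123 + 105 = 465.
Column 1: 78 + 69 + 120 + 111 + 87 = 465.
Column 2: 60 + 126 + 102 + 93 + 84 = 465.
Column 3: 117 + 108 + 99 + 75 + 66 = 465.
Column 4: 114 + 90 + 81 + 57 + 123 = 465.
Column 5: 96 + 72 + 63 + 129 + 105 = 465.
Main diagonal: 78 + 126 + 99 + 57 + 105 = 465.
Anti-diagonal: 96 + 90 + 99 + 93 + 87 = 465.
All lines sum to 465.

Yes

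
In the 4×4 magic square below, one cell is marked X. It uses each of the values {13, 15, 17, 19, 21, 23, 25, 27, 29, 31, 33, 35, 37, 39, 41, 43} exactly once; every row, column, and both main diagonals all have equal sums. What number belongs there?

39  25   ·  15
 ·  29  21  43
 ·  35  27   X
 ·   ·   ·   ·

37

The 16 entries sum to 448, so each line sums to 448/4 = 112.
From row 1, 112 − (39 + 25 + 15) gives (1,3) = 33.
Row 2 must total 112; the given cells sum to 93, so (2,1) = 19.
From column 2, 112 − (25 + 29 + 35) gives (4,2) = 23.
Column 3 needs 112; the known cells sum to 81, so (4,3) = 31.
Main diagonal must total 112; the given cells sum to 95, so (4,4) = 17.
From anti-diagonal, 112 − (15 + 21 + 35) gives (4,1) = 41.
Column 1 must total 112; the given cells sum to 99, so (3,1) = 13.
Column 4 must total 112; the given cells sum to 75, so (3,4) = 37.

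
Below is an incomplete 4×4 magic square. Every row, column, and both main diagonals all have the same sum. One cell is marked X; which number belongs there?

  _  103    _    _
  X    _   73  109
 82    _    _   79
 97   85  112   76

100

Row 4 is complete and sums to 370; that is the magic constant.
The remaining cell in column 4 is (1,4) = 370 − 264 = 106.
The remaining cell in anti-diagonal is (3,2) = 370 − 276 = 94.
From row 3, 370 − (82 + 94 + 79) gives (3,3) = 115.
Column 2: 103 + 94 + 85 + ? = 370, so (2,2) = 88.
Column 3 must total 370; the given cells sum to 300, so (1,3) = 70.
From main diagonal, 370 − (88 + 115 + 76) gives (1,1) = 91.
Row 2: 88 + 73 + 109 + ? = 370, so (2,1) = 100.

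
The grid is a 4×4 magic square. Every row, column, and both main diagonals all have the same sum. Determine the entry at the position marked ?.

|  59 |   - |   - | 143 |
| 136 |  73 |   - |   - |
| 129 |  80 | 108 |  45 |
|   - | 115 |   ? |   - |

Row 3 is complete and sums to 362; that is the magic constant.
Column 1 must total 362; the given cells sum to 324, so (4,1) = 38.
Column 2 needs 362; the known cells sum to 268, so (1,2) = 94.
Using main diagonal: 59 + 73 + 108 + ? → (4,4) = 362 − 240 = 122.
Anti-diagonal must total 362; the given cells sum to 261, so (2,3) = 101.
Row 1 needs 362; the known cells sum to 296, so (1,3) = 66.
Row 2 needs 362; the known cells sum to 310, so (2,4) = 52.
Using row 4: 38 + 115 + 122 + ? → (4,3) = 362 − 275 = 87.

87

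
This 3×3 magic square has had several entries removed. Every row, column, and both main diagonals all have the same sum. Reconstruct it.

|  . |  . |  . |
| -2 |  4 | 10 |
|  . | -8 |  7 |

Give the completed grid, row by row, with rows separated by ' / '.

1 16 -5 / -2 4 10 / 13 -8 7

Row 2 is already complete: -2 + 4 + 10 = 12, so that is the magic constant.
Row 3 must total 12; the given cells sum to -1, so (3,1) = 13.
Column 1: -2 + 13 + ? = 12, so (1,1) = 1.
The remaining cell in column 2 is (1,2) = 12 − (-4) = 16.
Using column 3: 10 + 7 + ? → (1,3) = 12 − 17 = -5.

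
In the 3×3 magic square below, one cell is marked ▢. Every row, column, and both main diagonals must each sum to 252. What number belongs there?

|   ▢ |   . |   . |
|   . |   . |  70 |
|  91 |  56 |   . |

Row 3 needs 252; the known cells sum to 147, so (3,3) = 105.
Column 3 needs 252; the known cells sum to 175, so (1,3) = 77.
Using anti-diagonal: 77 + 91 + ? → (2,2) = 252 − 168 = 84.
Using row 2: 84 + 70 + ? → (2,1) = 252 − 154 = 98.
The remaining cell in column 1 is (1,1) = 252 − 189 = 63.

63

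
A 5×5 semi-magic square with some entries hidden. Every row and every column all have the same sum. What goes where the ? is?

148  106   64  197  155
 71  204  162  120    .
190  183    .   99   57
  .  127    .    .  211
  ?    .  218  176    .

92

Row 1 is complete and sums to 670; that is the magic constant.
From row 2, 670 − (71 + 204 + 162 + 120) gives (2,5) = 113.
From row 3, 670 − (190 + 183 + 99 + 57) gives (3,3) = 141.
Using column 2: 106 + 204 + 183 + 127 + ? → (5,2) = 670 − 620 = 50.
The remaining cell in column 3 is (4,3) = 670 − 585 = 85.
Column 4: 197 + 120 + 99 + 176 + ? = 670, so (4,4) = 78.
Column 5 needs 670; the known cells sum to 536, so (5,5) = 134.
The remaining cell in row 4 is (4,1) = 670 − 501 = 169.
Row 5 must total 670; the given cells sum to 578, so (5,1) = 92.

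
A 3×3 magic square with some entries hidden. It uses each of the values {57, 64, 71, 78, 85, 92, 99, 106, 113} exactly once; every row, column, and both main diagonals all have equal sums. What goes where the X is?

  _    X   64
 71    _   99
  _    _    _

113

The 9 entries sum to 765, so each line sums to 765/3 = 255.
From row 2, 255 − (71 + 99) gives (2,2) = 85.
Column 3: 64 + 99 + ? = 255, so (3,3) = 92.
Main diagonal: 85 + 92 + ? = 255, so (1,1) = 78.
Anti-diagonal: 64 + 85 + ? = 255, so (3,1) = 106.
Row 1 needs 255; the known cells sum to 142, so (1,2) = 113.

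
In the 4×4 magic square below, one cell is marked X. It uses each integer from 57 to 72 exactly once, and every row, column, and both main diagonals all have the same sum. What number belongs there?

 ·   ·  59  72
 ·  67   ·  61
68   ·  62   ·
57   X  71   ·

70

The entries are 57 through 72, which sum to 1032, so each line sums to 1032/4 = 258.
The remaining cell in column 3 is (2,3) = 258 − 192 = 66.
Using anti-diagonal: 72 + 66 + 57 + ? → (3,2) = 258 − 195 = 63.
The remaining cell in row 2 is (2,1) = 258 − 194 = 64.
The remaining cell in row 3 is (3,4) = 258 − 193 = 65.
Column 1: 64 + 68 + 57 + ? = 258, so (1,1) = 69.
Column 4 needs 258; the known cells sum to 198, so (4,4) = 60.
The remaining cell in row 1 is (1,2) = 258 − 200 = 58.
The remaining cell in row 4 is (4,2) = 258 − 188 = 70.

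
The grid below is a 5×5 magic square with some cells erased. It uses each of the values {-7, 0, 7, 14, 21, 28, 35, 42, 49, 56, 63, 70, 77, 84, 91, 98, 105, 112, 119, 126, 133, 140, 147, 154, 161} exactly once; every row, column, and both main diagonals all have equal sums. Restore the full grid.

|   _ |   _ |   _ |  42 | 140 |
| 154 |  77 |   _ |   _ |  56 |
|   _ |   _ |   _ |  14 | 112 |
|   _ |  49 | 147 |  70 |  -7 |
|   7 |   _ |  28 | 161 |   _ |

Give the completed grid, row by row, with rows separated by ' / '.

63 21 119 42 140 / 154 77 0 98 56 / 35 133 91 14 112 / 126 49 147 70 -7 / 7 105 28 161 84

The 25 entries sum to 1925, so each line sums to 1925/5 = 385.
From row 4, 385 − (49 + 147 + 70 + (-7)) gives (4,1) = 126.
Using column 4: 42 + 14 + 70 + 161 + ? → (2,4) = 385 − 287 = 98.
From column 5, 385 − (140 + 56 + 112 + (-7)) gives (5,5) = 84.
Anti-diagonal must total 385; the given cells sum to 294, so (3,3) = 91.
Using row 2: 154 + 77 + 98 + 56 + ? → (2,3) = 385 − 385 = 0.
Using row 5: 7 + 28 + 161 + 84 + ? → (5,2) = 385 − 280 = 105.
Column 3 needs 385; the known cells sum to 266, so (1,3) = 119.
Main diagonal needs 385; the known cells sum to 322, so (1,1) = 63.
From row 1, 385 − (63 + 119 + 42 + 140) gives (1,2) = 21.
Column 1 must total 385; the given cells sum to 350, so (3,1) = 35.
Column 2: 21 + 77 + 49 + 105 + ? = 385, so (3,2) = 133.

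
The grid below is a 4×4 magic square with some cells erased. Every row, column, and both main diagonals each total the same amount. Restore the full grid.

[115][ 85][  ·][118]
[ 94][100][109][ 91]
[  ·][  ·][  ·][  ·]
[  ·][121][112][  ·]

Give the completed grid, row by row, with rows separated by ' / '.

115 85 76 118 / 94 100 109 91 / 106 88 97 103 / 79 121 112 82

Row 2 is already complete: 94 + 100 + 109 + 91 = 394, so that is the magic constant.
Row 1: 115 + 85 + 118 + ? = 394, so (1,3) = 76.
Using column 2: 85 + 100 + 121 + ? → (3,2) = 394 − 306 = 88.
Column 3 needs 394; the known cells sum to 297, so (3,3) = 97.
Using main diagonal: 115 + 100 + 97 + ? → (4,4) = 394 − 312 = 82.
Anti-diagonal must total 394; the given cells sum to 315, so (4,1) = 79.
Column 1: 115 + 94 + 79 + ? = 394, so (3,1) = 106.
Using column 4: 118 + 91 + 82 + ? → (3,4) = 394 − 291 = 103.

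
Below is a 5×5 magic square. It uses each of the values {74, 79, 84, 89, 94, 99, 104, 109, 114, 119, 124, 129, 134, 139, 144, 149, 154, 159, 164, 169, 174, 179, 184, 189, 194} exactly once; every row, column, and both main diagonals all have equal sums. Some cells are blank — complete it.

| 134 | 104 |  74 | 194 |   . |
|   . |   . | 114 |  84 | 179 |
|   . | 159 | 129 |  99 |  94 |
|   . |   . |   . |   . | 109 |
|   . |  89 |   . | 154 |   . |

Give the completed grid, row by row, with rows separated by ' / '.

134 104 74 194 164 / 149 144 114 84 179 / 189 159 129 99 94 / 79 174 169 139 109 / 119 89 184 154 124

The 25 entries sum to 3350, so each line sums to 3350/5 = 670.
Row 1 needs 670; the known cells sum to 506, so (1,5) = 164.
Row 3 must total 670; the given cells sum to 481, so (3,1) = 189.
Column 4: 194 + 84 + 99 + 154 + ? = 670, so (4,4) = 139.
Column 5 must total 670; the given cells sum to 546, so (5,5) = 124.
Main diagonal must total 670; the given cells sum to 526, so (2,2) = 144.
From row 2, 670 − (144 + 114 + 84 + 179) gives (2,1) = 149.
Using column 2: 104 + 144 + 159 + 89 + ? → (4,2) = 670 − 496 = 174.
Anti-diagonal needs 670; the known cells sum to 551, so (5,1) = 119.
Row 5 must total 670; the given cells sum to 486, so (5,3) = 184.
Using column 1: 134 + 149 + 189 + 119 + ? → (4,1) = 670 − 591 = 79.
Column 3 must total 670; the given cells sum to 501, so (4,3) = 169.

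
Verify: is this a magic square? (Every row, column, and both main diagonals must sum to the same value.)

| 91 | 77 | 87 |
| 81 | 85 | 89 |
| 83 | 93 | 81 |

Row 1: 91 + 77 + 87 = 255.
Row 2: 81 + 85 + 89 = 255.
Row 3: 83 + 93 + 81 = 257.
Column 1: 91 + 81 + 83 = 255.
Column 2: 77 + 85 + 93 = 255.
Column 3: 87 + 89 + 81 = 257.
Main diagonal: 91 + 85 + 81 = 257.
Anti-diagonal: 87 + 85 + 83 = 255.

No — row 1 sums to 255 but column 3 sums to 257.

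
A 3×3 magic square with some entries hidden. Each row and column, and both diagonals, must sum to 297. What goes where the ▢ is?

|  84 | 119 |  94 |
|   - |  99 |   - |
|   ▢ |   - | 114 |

104

Column 2 must total 297; the given cells sum to 218, so (3,2) = 79.
Using column 3: 94 + 114 + ? → (2,3) = 297 − 208 = 89.
Using anti-diagonal: 94 + 99 + ? → (3,1) = 297 − 193 = 104.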